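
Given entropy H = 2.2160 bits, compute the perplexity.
4.6460

Perplexity is 2^H (or exp(H) for natural log).

H = 2.2160 bits
Perplexity = 2^2.2160 = 4.6460

Interpretation: The model's uncertainty is equivalent to choosing uniformly among 4.6 options.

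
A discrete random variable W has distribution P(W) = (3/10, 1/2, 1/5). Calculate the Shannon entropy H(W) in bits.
1.4855 bits

Shannon entropy is H(X) = -Σ p(x) log p(x).

For P = (3/10, 1/2, 1/5):
H = -3/10 × log_2(3/10) -1/2 × log_2(1/2) -1/5 × log_2(1/5)
H = 1.4855 bits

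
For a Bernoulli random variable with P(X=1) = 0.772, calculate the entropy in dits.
0.2332 dits

The binary entropy function is:
H(p) = -p log(p) - (1-p) log(1-p)

H(0.772) = -0.772 × log_10(0.772) - 0.228 × log_10(0.228)
H(0.772) = 0.2332 dits

Note: Binary entropy is maximized at p=0.5 (H=1 bit) and minimized at p=0 or p=1 (H=0).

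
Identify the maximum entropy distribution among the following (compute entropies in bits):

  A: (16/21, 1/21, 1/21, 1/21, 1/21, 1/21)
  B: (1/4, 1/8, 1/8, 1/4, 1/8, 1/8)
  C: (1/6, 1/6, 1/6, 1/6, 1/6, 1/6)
C

For a discrete distribution over n outcomes, entropy is maximized by the uniform distribution.

Computing entropies:
H(A) = 1.3447 bits
H(B) = 2.5000 bits
H(C) = 2.5850 bits

The uniform distribution (where all probabilities equal 1/6) achieves the maximum entropy of log_2(6) = 2.5850 bits.

Distribution C has the highest entropy.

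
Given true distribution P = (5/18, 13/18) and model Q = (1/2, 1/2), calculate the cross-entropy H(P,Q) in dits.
0.3010 dits

Cross-entropy: H(P,Q) = -Σ p(x) log q(x)

Alternatively: H(P,Q) = H(P) + D_KL(P||Q)
H(P) = 0.2566 dits
D_KL(P||Q) = 0.0444 dits

H(P,Q) = 0.2566 + 0.0444 = 0.3010 dits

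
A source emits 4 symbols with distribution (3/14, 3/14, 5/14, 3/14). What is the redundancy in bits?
0.0408 bits

Redundancy measures how far a source is from maximum entropy:
R = H_max - H(X)

Maximum entropy for 4 symbols: H_max = log_2(4) = 2.0000 bits
Actual entropy: H(X) = 1.9592 bits
Redundancy: R = 2.0000 - 1.9592 = 0.0408 bits

This redundancy represents potential for compression: the source could be compressed by 0.0408 bits per symbol.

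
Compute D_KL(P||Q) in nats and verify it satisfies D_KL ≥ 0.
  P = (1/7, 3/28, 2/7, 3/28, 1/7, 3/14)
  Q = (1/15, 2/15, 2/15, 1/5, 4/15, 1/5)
0.1619 nats

KL divergence satisfies the Gibbs inequality: D_KL(P||Q) ≥ 0 for all distributions P, Q.

D_KL(P||Q) = Σ p(x) log(p(x)/q(x))
Term by term:
  x=0: 1/7 × log_e[(1/7)/(1/15)] = 0.1089
  x=1: 3/28 × log_e[(3/28)/(2/15)] = -0.0234
  x=2: 2/7 × log_e[(2/7)/(2/15)] = 0.2178
  x=3: 3/28 × log_e[(3/28)/(1/5)] = -0.0669
  x=4: 1/7 × log_e[(1/7)/(4/15)] = -0.0892
  x=5: 3/14 × log_e[(3/14)/(1/5)] = 0.0148
D_KL(P||Q) = 0.1619 nats

D_KL(P||Q) = 0.1619 ≥ 0 ✓

This non-negativity is a fundamental property: relative entropy cannot be negative because it measures how different Q is from P.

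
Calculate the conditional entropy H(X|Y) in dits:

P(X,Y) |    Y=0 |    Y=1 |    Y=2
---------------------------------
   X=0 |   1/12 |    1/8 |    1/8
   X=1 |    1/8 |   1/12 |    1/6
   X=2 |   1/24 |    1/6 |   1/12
0.4554 dits

Using the chain rule: H(X|Y) = H(X,Y) - H(Y)

First, compute H(X,Y) = 0.9253 dits

Marginal P(Y) = (1/4, 3/8, 3/8)
H(Y) = 0.4700 dits

H(X|Y) = H(X,Y) - H(Y) = 0.9253 - 0.4700 = 0.4554 dits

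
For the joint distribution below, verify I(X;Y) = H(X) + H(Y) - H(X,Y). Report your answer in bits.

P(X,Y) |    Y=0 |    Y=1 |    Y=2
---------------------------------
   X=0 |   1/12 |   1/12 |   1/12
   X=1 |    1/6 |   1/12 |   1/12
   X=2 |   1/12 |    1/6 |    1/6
I(X;Y) = 0.0546 bits

Mutual information has multiple equivalent forms:
- I(X;Y) = H(X) - H(X|Y)
- I(X;Y) = H(Y) - H(Y|X)
- I(X;Y) = H(X) + H(Y) - H(X,Y)

Computing all quantities:
H(X) = 1.5546, H(Y) = 1.5850, H(X,Y) = 3.0850
H(X|Y) = 1.5000, H(Y|X) = 1.5304

Verification:
H(X) - H(X|Y) = 1.5546 - 1.5000 = 0.0546
H(Y) - H(Y|X) = 1.5850 - 1.5304 = 0.0546
H(X) + H(Y) - H(X,Y) = 1.5546 + 1.5850 - 3.0850 = 0.0546

All forms give I(X;Y) = 0.0546 bits. ✓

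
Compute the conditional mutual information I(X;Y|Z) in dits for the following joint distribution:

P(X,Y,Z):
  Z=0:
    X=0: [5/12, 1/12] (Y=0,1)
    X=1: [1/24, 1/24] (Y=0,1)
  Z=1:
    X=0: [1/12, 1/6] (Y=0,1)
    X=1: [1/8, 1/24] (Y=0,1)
0.0243 dits

Conditional mutual information: I(X;Y|Z) = H(X|Z) + H(Y|Z) - H(X,Y|Z)

H(Z) = 0.2950
H(X,Z) = 0.5207 → H(X|Z) = 0.2257
H(Y,Z) = 0.5520 → H(Y|Z) = 0.2571
H(X,Y,Z) = 0.7534 → H(X,Y|Z) = 0.4584

I(X;Y|Z) = 0.2257 + 0.2571 - 0.4584 = 0.0243 dits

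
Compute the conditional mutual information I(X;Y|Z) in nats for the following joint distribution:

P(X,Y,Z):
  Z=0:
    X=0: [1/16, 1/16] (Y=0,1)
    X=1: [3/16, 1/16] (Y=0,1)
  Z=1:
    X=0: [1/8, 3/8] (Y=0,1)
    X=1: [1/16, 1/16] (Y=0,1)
0.0254 nats

Conditional mutual information: I(X;Y|Z) = H(X|Z) + H(Y|Z) - H(X,Y|Z)

H(Z) = 0.6616
H(X,Z) = 1.2130 → H(X|Z) = 0.5514
H(Y,Z) = 1.2820 → H(Y|Z) = 0.6205
H(X,Y,Z) = 1.8080 → H(X,Y|Z) = 1.1465

I(X;Y|Z) = 0.5514 + 0.6205 - 1.1465 = 0.0254 nats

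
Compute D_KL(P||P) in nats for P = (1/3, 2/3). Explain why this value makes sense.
0.0000 nats

KL divergence satisfies the Gibbs inequality: D_KL(P||Q) ≥ 0 for all distributions P, Q.

D_KL(P||Q) = Σ p(x) log(p(x)/q(x))
Each term is p(x) × log_e(p(x)/p(x)) = p(x) × log_e(1) = 0, so the sum is 0.
D_KL(P||Q) = 0.0000 nats

When P = Q, the KL divergence is exactly 0, as there is no 'divergence' between identical distributions.

This non-negativity is a fundamental property: relative entropy cannot be negative because it measures how different Q is from P.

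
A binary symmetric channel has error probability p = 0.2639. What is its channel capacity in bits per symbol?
0.1674 bits

For a binary symmetric channel (BSC) with error probability p:
Capacity C = 1 - H(p) bits per symbol

where H(p) = -p log₂(p) - (1-p) log₂(1-p) is the binary entropy function.

H(0.2639) = 0.8326 bits
C = 1 - 0.8326 = 0.1674 bits per symbol

This means we can reliably transmit up to 0.1674 bits of information per channel use.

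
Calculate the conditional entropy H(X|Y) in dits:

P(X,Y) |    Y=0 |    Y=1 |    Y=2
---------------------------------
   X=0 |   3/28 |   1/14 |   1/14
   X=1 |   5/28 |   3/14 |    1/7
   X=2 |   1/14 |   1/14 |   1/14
0.4361 dits

Using the chain rule: H(X|Y) = H(X,Y) - H(Y)

First, compute H(X,Y) = 0.9110 dits

Marginal P(Y) = (5/14, 5/14, 2/7)
H(Y) = 0.4748 dits

H(X|Y) = H(X,Y) - H(Y) = 0.9110 - 0.4748 = 0.4361 dits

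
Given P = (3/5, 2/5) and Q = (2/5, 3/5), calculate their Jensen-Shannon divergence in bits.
0.0290 bits

Jensen-Shannon divergence is:
JSD(P||Q) = 0.5 × D_KL(P||M) + 0.5 × D_KL(Q||M)
where M = 0.5 × (P + Q) is the mixture distribution.

M = 0.5 × (3/5, 2/5) + 0.5 × (2/5, 3/5) = (1/2, 1/2)

D_KL(P||M) = 0.0290 bits
D_KL(Q||M) = 0.0290 bits

JSD(P||Q) = 0.5 × 0.0290 + 0.5 × 0.0290 = 0.0290 bits

Unlike KL divergence, JSD is symmetric and bounded: 0 ≤ JSD ≤ log(2).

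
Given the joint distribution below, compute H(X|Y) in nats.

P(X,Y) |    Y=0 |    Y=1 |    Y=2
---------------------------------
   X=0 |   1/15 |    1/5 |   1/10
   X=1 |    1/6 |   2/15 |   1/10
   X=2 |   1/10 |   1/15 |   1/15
1.0364 nats

Using the chain rule: H(X|Y) = H(X,Y) - H(Y)

First, compute H(X,Y) = 2.1216 nats

Marginal P(Y) = (1/3, 2/5, 4/15)
H(Y) = 1.0852 nats

H(X|Y) = H(X,Y) - H(Y) = 2.1216 - 1.0852 = 1.0364 nats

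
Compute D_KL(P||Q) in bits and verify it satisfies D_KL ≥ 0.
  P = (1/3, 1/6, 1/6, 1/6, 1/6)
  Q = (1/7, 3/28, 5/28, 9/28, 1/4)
0.2417 bits

KL divergence satisfies the Gibbs inequality: D_KL(P||Q) ≥ 0 for all distributions P, Q.

D_KL(P||Q) = Σ p(x) log(p(x)/q(x))
Term by term:
  x=0: 1/3 × log_2[(1/3)/(1/7)] = 0.4075
  x=1: 1/6 × log_2[(1/6)/(3/28)] = 0.1062
  x=2: 1/6 × log_2[(1/6)/(5/28)] = -0.0166
  x=3: 1/6 × log_2[(1/6)/(9/28)] = -0.1579
  x=4: 1/6 × log_2[(1/6)/(1/4)] = -0.0975
D_KL(P||Q) = 0.2417 bits

D_KL(P||Q) = 0.2417 ≥ 0 ✓

This non-negativity is a fundamental property: relative entropy cannot be negative because it measures how different Q is from P.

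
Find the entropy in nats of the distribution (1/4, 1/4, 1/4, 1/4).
1.3863 nats

Shannon entropy is H(X) = -Σ p(x) log p(x).

For P = (1/4, 1/4, 1/4, 1/4):
H = -1/4 × log_e(1/4) -1/4 × log_e(1/4) -1/4 × log_e(1/4) -1/4 × log_e(1/4)
H = 1.3863 nats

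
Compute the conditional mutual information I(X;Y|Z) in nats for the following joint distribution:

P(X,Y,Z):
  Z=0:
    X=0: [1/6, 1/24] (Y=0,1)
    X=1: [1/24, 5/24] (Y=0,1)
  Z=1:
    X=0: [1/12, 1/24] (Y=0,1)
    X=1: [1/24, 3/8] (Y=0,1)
0.1765 nats

Conditional mutual information: I(X;Y|Z) = H(X|Z) + H(Y|Z) - H(X,Y|Z)

H(Z) = 0.6897
H(X,Z) = 1.2981 → H(X|Z) = 0.6084
H(Y,Z) = 1.2981 → H(Y|Z) = 0.6084
H(X,Y,Z) = 1.7300 → H(X,Y|Z) = 1.0403

I(X;Y|Z) = 0.6084 + 0.6084 - 1.0403 = 0.1765 nats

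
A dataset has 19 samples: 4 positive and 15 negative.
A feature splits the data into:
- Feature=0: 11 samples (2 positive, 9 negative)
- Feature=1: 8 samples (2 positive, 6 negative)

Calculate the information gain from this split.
0.0049 bits

Information Gain = H(Y) - H(Y|Feature)

Before split:
P(positive) = 4/19 = 0.2105
H(Y) = 0.7425 bits

After split:
Feature=0: H = 0.6840 bits (weight = 11/19)
Feature=1: H = 0.8113 bits (weight = 8/19)
H(Y|Feature) = (11/19)×0.6840 + (8/19)×0.8113 = 0.7376 bits

Information Gain = 0.7425 - 0.7376 = 0.0049 bits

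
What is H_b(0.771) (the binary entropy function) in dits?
0.2337 dits

The binary entropy function is:
H(p) = -p log(p) - (1-p) log(1-p)

H(0.771) = -0.771 × log_10(0.771) - 0.229 × log_10(0.229)
H(0.771) = 0.2337 dits

Note: Binary entropy is maximized at p=0.5 (H=1 bit) and minimized at p=0 or p=1 (H=0).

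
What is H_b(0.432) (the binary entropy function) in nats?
0.6839 nats

The binary entropy function is:
H(p) = -p log(p) - (1-p) log(1-p)

H(0.432) = -0.432 × log_e(0.432) - 0.568 × log_e(0.568)
H(0.432) = 0.6839 nats

Note: Binary entropy is maximized at p=0.5 (H=1 bit) and minimized at p=0 or p=1 (H=0).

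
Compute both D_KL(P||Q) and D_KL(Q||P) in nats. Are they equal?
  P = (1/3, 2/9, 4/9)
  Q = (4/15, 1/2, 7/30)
D_KL(P||Q) = 0.1806, D_KL(Q||P) = 0.1956

KL divergence is not symmetric: D_KL(P||Q) ≠ D_KL(Q||P) in general.

D_KL(P||Q) = 0.1806 nats
D_KL(Q||P) = 0.1956 nats

No, they are not equal!

This asymmetry is why KL divergence is not a true distance metric.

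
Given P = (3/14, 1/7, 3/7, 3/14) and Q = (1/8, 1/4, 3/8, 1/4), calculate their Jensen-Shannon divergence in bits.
0.0215 bits

Jensen-Shannon divergence is:
JSD(P||Q) = 0.5 × D_KL(P||M) + 0.5 × D_KL(Q||M)
where M = 0.5 × (P + Q) is the mixture distribution.

M = 0.5 × (3/14, 1/7, 3/7, 3/14) + 0.5 × (1/8, 1/4, 3/8, 1/4) = (0.169643, 0.196429, 0.401786, 0.232143)

D_KL(P||M) = 0.0217 bits
D_KL(Q||M) = 0.0213 bits

JSD(P||Q) = 0.5 × 0.0217 + 0.5 × 0.0213 = 0.0215 bits

Unlike KL divergence, JSD is symmetric and bounded: 0 ≤ JSD ≤ log(2).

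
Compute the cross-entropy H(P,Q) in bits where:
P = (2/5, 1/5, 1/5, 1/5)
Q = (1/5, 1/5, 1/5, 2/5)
2.1219 bits

Cross-entropy: H(P,Q) = -Σ p(x) log q(x)

Alternatively: H(P,Q) = H(P) + D_KL(P||Q)
H(P) = 1.9219 bits
D_KL(P||Q) = 0.2000 bits

H(P,Q) = 1.9219 + 0.2000 = 2.1219 bits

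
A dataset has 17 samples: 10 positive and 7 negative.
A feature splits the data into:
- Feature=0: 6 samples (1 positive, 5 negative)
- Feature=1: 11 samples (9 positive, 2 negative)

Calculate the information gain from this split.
0.3054 bits

Information Gain = H(Y) - H(Y|Feature)

Before split:
P(positive) = 10/17 = 0.5882
H(Y) = 0.9774 bits

After split:
Feature=0: H = 0.6500 bits (weight = 6/17)
Feature=1: H = 0.6840 bits (weight = 11/17)
H(Y|Feature) = (6/17)×0.6500 + (11/17)×0.6840 = 0.6720 bits

Information Gain = 0.9774 - 0.6720 = 0.3054 bits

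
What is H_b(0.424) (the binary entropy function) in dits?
0.2960 dits

The binary entropy function is:
H(p) = -p log(p) - (1-p) log(1-p)

H(0.424) = -0.424 × log_10(0.424) - 0.576 × log_10(0.576)
H(0.424) = 0.2960 dits

Note: Binary entropy is maximized at p=0.5 (H=1 bit) and minimized at p=0 or p=1 (H=0).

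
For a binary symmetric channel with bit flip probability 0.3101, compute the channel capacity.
0.1067 bits

For a binary symmetric channel (BSC) with error probability p:
Capacity C = 1 - H(p) bits per symbol

where H(p) = -p log₂(p) - (1-p) log₂(1-p) is the binary entropy function.

H(0.3101) = 0.8933 bits
C = 1 - 0.8933 = 0.1067 bits per symbol

This means we can reliably transmit up to 0.1067 bits of information per channel use.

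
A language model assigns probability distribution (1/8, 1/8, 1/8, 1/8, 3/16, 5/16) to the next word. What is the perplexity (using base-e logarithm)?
5.5682

Perplexity is e^H (or exp(H) for natural log).

First, H = -Σ p log p = 1.7171 nats
Perplexity = e^1.7171 = 5.5682

Interpretation: The model's uncertainty is equivalent to choosing uniformly among 5.6 options.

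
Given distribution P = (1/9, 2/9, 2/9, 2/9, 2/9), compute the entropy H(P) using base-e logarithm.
1.5811 nats

Shannon entropy is H(X) = -Σ p(x) log p(x).

For P = (1/9, 2/9, 2/9, 2/9, 2/9):
H = -1/9 × log_e(1/9) -2/9 × log_e(2/9) -2/9 × log_e(2/9) -2/9 × log_e(2/9) -2/9 × log_e(2/9)
H = 1.5811 nats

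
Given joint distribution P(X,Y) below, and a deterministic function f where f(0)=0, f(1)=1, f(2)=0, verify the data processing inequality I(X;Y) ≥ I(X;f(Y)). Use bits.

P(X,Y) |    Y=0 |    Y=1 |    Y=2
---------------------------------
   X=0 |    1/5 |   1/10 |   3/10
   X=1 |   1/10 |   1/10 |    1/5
I(X;Y) = 0.0100, I(X;f(Y)) = 0.0074, inequality holds: 0.0100 ≥ 0.0074

Data Processing Inequality: For any Markov chain X → Y → Z, we have I(X;Y) ≥ I(X;Z).

Here Z = f(Y) is a deterministic function of Y, forming X → Y → Z.

Original I(X;Y) = 0.0100 bits

After applying f:
P(X,Z) where Z=f(Y):
- P(X,Z=0) = P(X,Y=0) + P(X,Y=2)
- P(X,Z=1) = P(X,Y=1)

I(X;Z) = I(X;f(Y)) = 0.0074 bits

Verification: 0.0100 ≥ 0.0074 ✓

Information cannot be created by processing; the function f can only lose information about X.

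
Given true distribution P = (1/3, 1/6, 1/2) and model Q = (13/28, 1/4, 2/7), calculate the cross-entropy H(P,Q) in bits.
1.6060 bits

Cross-entropy: H(P,Q) = -Σ p(x) log q(x)

Alternatively: H(P,Q) = H(P) + D_KL(P||Q)
H(P) = 1.4591 bits
D_KL(P||Q) = 0.1468 bits

H(P,Q) = 1.4591 + 0.1468 = 1.6060 bits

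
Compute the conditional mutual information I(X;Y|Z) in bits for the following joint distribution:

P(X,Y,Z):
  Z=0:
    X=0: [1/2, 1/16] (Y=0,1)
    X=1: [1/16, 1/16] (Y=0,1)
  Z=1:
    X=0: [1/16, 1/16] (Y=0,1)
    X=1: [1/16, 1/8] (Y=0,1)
0.0684 bits

Conditional mutual information: I(X;Y|Z) = H(X|Z) + H(Y|Z) - H(X,Y|Z)

H(Z) = 0.8960
H(X,Z) = 1.6697 → H(X|Z) = 0.7737
H(Y,Z) = 1.6697 → H(Y|Z) = 0.7737
H(X,Y,Z) = 2.3750 → H(X,Y|Z) = 1.4790

I(X;Y|Z) = 0.7737 + 0.7737 - 1.4790 = 0.0684 bits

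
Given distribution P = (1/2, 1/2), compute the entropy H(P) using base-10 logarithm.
0.3010 dits

Shannon entropy is H(X) = -Σ p(x) log p(x).

For P = (1/2, 1/2):
H = -1/2 × log_10(1/2) -1/2 × log_10(1/2)
H = 0.3010 dits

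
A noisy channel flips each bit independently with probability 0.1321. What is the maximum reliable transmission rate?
0.4368 bits

For a binary symmetric channel (BSC) with error probability p:
Capacity C = 1 - H(p) bits per symbol

where H(p) = -p log₂(p) - (1-p) log₂(1-p) is the binary entropy function.

H(0.1321) = 0.5632 bits
C = 1 - 0.5632 = 0.4368 bits per symbol

This means we can reliably transmit up to 0.4368 bits of information per channel use.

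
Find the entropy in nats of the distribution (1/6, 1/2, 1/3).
1.0114 nats

Shannon entropy is H(X) = -Σ p(x) log p(x).

For P = (1/6, 1/2, 1/3):
H = -1/6 × log_e(1/6) -1/2 × log_e(1/2) -1/3 × log_e(1/3)
H = 1.0114 nats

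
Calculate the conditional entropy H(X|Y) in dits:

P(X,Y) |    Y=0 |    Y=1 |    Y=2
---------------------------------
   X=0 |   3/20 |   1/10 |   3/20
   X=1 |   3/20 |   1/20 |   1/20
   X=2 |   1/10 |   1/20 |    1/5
0.4476 dits

Using the chain rule: H(X|Y) = H(X,Y) - H(Y)

First, compute H(X,Y) = 0.9057 dits

Marginal P(Y) = (2/5, 1/5, 2/5)
H(Y) = 0.4581 dits

H(X|Y) = H(X,Y) - H(Y) = 0.9057 - 0.4581 = 0.4476 dits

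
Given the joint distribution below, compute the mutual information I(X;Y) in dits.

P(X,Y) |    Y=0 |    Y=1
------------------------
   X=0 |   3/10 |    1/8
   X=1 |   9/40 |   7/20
0.0215 dits

Mutual information: I(X;Y) = H(X) + H(Y) - H(X,Y)

Marginals:
P(X) = (17/40, 23/40), H(X) = 0.2961 dits
P(Y) = (21/40, 19/40), H(Y) = 0.3005 dits

Joint entropy: H(X,Y) = 0.5751 dits

I(X;Y) = 0.2961 + 0.3005 - 0.5751 = 0.0215 dits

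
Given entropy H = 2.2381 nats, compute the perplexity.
9.3755

Perplexity is e^H (or exp(H) for natural log).

H = 2.2381 nats
Perplexity = e^2.2381 = 9.3755

Interpretation: The model's uncertainty is equivalent to choosing uniformly among 9.4 options.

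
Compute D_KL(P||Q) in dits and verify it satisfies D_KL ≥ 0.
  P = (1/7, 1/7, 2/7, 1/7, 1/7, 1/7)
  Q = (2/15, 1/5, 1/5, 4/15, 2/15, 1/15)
0.0405 dits

KL divergence satisfies the Gibbs inequality: D_KL(P||Q) ≥ 0 for all distributions P, Q.

D_KL(P||Q) = Σ p(x) log(p(x)/q(x))
Term by term:
  x=0: 1/7 × log_10[(1/7)/(2/15)] = 0.0043
  x=1: 1/7 × log_10[(1/7)/(1/5)] = -0.0209
  x=2: 2/7 × log_10[(2/7)/(1/5)] = 0.0443
  x=3: 1/7 × log_10[(1/7)/(4/15)] = -0.0387
  x=4: 1/7 × log_10[(1/7)/(2/15)] = 0.0043
  x=5: 1/7 × log_10[(1/7)/(1/15)] = 0.0473
D_KL(P||Q) = 0.0405 dits

D_KL(P||Q) = 0.0405 ≥ 0 ✓

This non-negativity is a fundamental property: relative entropy cannot be negative because it measures how different Q is from P.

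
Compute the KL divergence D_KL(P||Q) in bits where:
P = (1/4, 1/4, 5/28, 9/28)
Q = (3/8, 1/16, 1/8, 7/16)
0.3027 bits

KL divergence: D_KL(P||Q) = Σ p(x) log(p(x)/q(x))

Computing term by term:
  x=0: 1/4 × log_2[(1/4)/(3/8)] = 1/4 × -0.5850 = -0.1462
  x=1: 1/4 × log_2[(1/4)/(1/16)] = 1/4 × 2.0000 = 0.5000
  x=2: 5/28 × log_2[(5/28)/(1/8)] = 5/28 × 0.5146 = 0.0919
  x=3: 9/28 × log_2[(9/28)/(7/16)] = 9/28 × -0.4448 = -0.1430

D_KL(P||Q) = 0.3027 bits

Note: KL divergence is always non-negative and equals 0 iff P = Q.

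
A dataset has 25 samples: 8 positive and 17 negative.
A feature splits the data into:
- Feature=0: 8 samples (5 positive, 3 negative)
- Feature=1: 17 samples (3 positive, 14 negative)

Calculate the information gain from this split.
0.1418 bits

Information Gain = H(Y) - H(Y|Feature)

Before split:
P(positive) = 8/25 = 0.3200
H(Y) = 0.9044 bits

After split:
Feature=0: H = 0.9544 bits (weight = 8/25)
Feature=1: H = 0.6723 bits (weight = 17/25)
H(Y|Feature) = (8/25)×0.9544 + (17/25)×0.6723 = 0.7626 bits

Information Gain = 0.9044 - 0.7626 = 0.1418 bits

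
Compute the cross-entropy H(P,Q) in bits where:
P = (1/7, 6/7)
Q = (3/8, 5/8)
0.7834 bits

Cross-entropy: H(P,Q) = -Σ p(x) log q(x)

Alternatively: H(P,Q) = H(P) + D_KL(P||Q)
H(P) = 0.5917 bits
D_KL(P||Q) = 0.1917 bits

H(P,Q) = 0.5917 + 0.1917 = 0.7834 bits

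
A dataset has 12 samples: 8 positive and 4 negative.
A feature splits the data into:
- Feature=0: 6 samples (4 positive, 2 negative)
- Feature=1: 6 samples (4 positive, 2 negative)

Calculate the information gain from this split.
0.0000 bits

Information Gain = H(Y) - H(Y|Feature)

Before split:
P(positive) = 8/12 = 0.6667
H(Y) = 0.9183 bits

After split:
Feature=0: H = 0.9183 bits (weight = 6/12)
Feature=1: H = 0.9183 bits (weight = 6/12)
H(Y|Feature) = (6/12)×0.9183 + (6/12)×0.9183 = 0.9183 bits

Information Gain = 0.9183 - 0.9183 = 0.0000 bits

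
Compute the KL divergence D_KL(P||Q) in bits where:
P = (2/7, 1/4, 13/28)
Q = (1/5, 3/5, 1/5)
0.3954 bits

KL divergence: D_KL(P||Q) = Σ p(x) log(p(x)/q(x))

Computing term by term:
  x=0: 2/7 × log_2[(2/7)/(1/5)] = 2/7 × 0.5146 = 0.1470
  x=1: 1/4 × log_2[(1/4)/(3/5)] = 1/4 × -1.2630 = -0.3158
  x=2: 13/28 × log_2[(13/28)/(1/5)] = 13/28 × 1.2150 = 0.5641

D_KL(P||Q) = 0.3954 bits

Note: KL divergence is always non-negative and equals 0 iff P = Q.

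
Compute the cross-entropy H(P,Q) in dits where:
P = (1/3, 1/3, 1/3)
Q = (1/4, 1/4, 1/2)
0.5017 dits

Cross-entropy: H(P,Q) = -Σ p(x) log q(x)

Alternatively: H(P,Q) = H(P) + D_KL(P||Q)
H(P) = 0.4771 dits
D_KL(P||Q) = 0.0246 dits

H(P,Q) = 0.4771 + 0.0246 = 0.5017 dits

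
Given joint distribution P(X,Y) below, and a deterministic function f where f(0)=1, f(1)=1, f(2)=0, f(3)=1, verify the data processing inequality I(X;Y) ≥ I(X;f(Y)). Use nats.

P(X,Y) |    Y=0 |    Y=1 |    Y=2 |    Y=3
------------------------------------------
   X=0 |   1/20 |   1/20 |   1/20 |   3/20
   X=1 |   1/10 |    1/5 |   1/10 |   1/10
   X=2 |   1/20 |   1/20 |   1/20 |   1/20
I(X;Y) = 0.0501, I(X;f(Y)) = 0.0026, inequality holds: 0.0501 ≥ 0.0026

Data Processing Inequality: For any Markov chain X → Y → Z, we have I(X;Y) ≥ I(X;Z).

Here Z = f(Y) is a deterministic function of Y, forming X → Y → Z.

Original I(X;Y) = 0.0501 nats

After applying f:
P(X,Z) where Z=f(Y):
- P(X,Z=0) = P(X,Y=2)
- P(X,Z=1) = P(X,Y=0) + P(X,Y=1) + P(X,Y=3)

I(X;Z) = I(X;f(Y)) = 0.0026 nats

Verification: 0.0501 ≥ 0.0026 ✓

Information cannot be created by processing; the function f can only lose information about X.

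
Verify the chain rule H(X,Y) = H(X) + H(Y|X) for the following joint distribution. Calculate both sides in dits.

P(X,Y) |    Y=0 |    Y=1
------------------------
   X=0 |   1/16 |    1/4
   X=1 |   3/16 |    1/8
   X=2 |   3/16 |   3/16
H(X,Y) = 0.7476, H(X) = 0.4755, H(Y|X) = 0.2721 (all in dits)

Chain rule: H(X,Y) = H(X) + H(Y|X)

Left side — joint entropy directly:
H(X,Y) = -Σ p(x,y) log p(x,y) = 0.7476 dits

Right side — compute H(Y|X) from the conditional distributions:
P(X) = (5/16, 5/16, 3/8), so H(X) = 0.4755 dits
H(Y|X) = Σ_x P(X=x) · H(Y|X=x):
  P(Y|X=0) = (1/5, 4/5), H(Y|X=0) = 0.2173, weight P(X=0) = 5/16
  P(Y|X=1) = (3/5, 2/5), H(Y|X=1) = 0.2923, weight P(X=1) = 5/16
  P(Y|X=2) = (1/2, 1/2), H(Y|X=2) = 0.3010, weight P(X=2) = 3/8
H(Y|X) = 0.2721 dits

H(X) + H(Y|X) = 0.4755 + 0.2721 = 0.7476 dits

Both sides equal 0.7476 dits. ✓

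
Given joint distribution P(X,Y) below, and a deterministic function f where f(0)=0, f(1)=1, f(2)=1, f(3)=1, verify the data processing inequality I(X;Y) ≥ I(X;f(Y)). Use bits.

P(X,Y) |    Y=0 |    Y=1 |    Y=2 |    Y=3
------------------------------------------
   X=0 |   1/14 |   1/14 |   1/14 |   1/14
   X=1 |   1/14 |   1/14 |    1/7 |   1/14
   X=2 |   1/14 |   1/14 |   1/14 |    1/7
I(X;Y) = 0.0410, I(X;f(Y)) = 0.0021, inequality holds: 0.0410 ≥ 0.0021

Data Processing Inequality: For any Markov chain X → Y → Z, we have I(X;Y) ≥ I(X;Z).

Here Z = f(Y) is a deterministic function of Y, forming X → Y → Z.

Original I(X;Y) = 0.0410 bits

After applying f:
P(X,Z) where Z=f(Y):
- P(X,Z=0) = P(X,Y=0)
- P(X,Z=1) = P(X,Y=1) + P(X,Y=2) + P(X,Y=3)

I(X;Z) = I(X;f(Y)) = 0.0021 bits

Verification: 0.0410 ≥ 0.0021 ✓

Information cannot be created by processing; the function f can only lose information about X.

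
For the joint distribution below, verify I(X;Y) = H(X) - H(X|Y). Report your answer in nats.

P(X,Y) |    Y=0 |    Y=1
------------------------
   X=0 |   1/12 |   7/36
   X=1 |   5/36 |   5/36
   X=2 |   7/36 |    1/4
I(X;Y) = 0.0124 nats

Mutual information has multiple equivalent forms:
- I(X;Y) = H(X) - H(X|Y)
- I(X;Y) = H(Y) - H(Y|X)
- I(X;Y) = H(X) + H(Y) - H(X,Y)

Computing all quantities:
H(X) = 1.0720, H(Y) = 0.6792, H(X,Y) = 1.7389
H(X|Y) = 1.0597, H(Y|X) = 0.6668

Verification:
H(X) - H(X|Y) = 1.0720 - 1.0597 = 0.0124
H(Y) - H(Y|X) = 0.6792 - 0.6668 = 0.0124
H(X) + H(Y) - H(X,Y) = 1.0720 + 0.6792 - 1.7389 = 0.0124

All forms give I(X;Y) = 0.0124 nats. ✓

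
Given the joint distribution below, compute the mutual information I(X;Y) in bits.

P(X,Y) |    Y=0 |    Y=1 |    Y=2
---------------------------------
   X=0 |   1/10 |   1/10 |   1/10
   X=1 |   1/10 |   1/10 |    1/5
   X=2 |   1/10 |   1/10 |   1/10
0.0200 bits

Mutual information: I(X;Y) = H(X) + H(Y) - H(X,Y)

Marginals:
P(X) = (3/10, 2/5, 3/10), H(X) = 1.5710 bits
P(Y) = (3/10, 3/10, 2/5), H(Y) = 1.5710 bits

Joint entropy: H(X,Y) = 3.1219 bits

I(X;Y) = 1.5710 + 1.5710 - 3.1219 = 0.0200 bits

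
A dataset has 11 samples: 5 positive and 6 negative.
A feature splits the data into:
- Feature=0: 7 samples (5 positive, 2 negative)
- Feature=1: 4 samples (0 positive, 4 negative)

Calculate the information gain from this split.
0.4448 bits

Information Gain = H(Y) - H(Y|Feature)

Before split:
P(positive) = 5/11 = 0.4545
H(Y) = 0.9940 bits

After split:
Feature=0: H = 0.8631 bits (weight = 7/11)
Feature=1: H = 0.0000 bits (weight = 4/11)
H(Y|Feature) = (7/11)×0.8631 + (4/11)×0.0000 = 0.5493 bits

Information Gain = 0.9940 - 0.5493 = 0.4448 bits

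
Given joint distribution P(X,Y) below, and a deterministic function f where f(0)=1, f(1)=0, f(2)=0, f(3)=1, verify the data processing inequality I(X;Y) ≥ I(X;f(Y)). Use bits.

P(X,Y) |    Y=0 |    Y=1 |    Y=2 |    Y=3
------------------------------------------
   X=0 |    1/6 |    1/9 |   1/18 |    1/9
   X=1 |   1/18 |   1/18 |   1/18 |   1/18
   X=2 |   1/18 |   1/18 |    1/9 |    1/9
I(X;Y) = 0.0602, I(X;f(Y)) = 0.0113, inequality holds: 0.0602 ≥ 0.0113

Data Processing Inequality: For any Markov chain X → Y → Z, we have I(X;Y) ≥ I(X;Z).

Here Z = f(Y) is a deterministic function of Y, forming X → Y → Z.

Original I(X;Y) = 0.0602 bits

After applying f:
P(X,Z) where Z=f(Y):
- P(X,Z=0) = P(X,Y=1) + P(X,Y=2)
- P(X,Z=1) = P(X,Y=0) + P(X,Y=3)

I(X;Z) = I(X;f(Y)) = 0.0113 bits

Verification: 0.0602 ≥ 0.0113 ✓

Information cannot be created by processing; the function f can only lose information about X.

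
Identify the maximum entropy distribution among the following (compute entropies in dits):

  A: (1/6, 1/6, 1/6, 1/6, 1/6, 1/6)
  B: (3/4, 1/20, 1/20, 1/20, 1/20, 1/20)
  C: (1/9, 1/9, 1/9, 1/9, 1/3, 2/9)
A

For a discrete distribution over n outcomes, entropy is maximized by the uniform distribution.

Computing entropies:
H(A) = 0.7782 dits
H(B) = 0.4190 dits
H(C) = 0.7283 dits

The uniform distribution (where all probabilities equal 1/6) achieves the maximum entropy of log_10(6) = 0.7782 dits.

Distribution A has the highest entropy.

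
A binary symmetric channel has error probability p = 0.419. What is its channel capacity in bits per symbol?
0.0190 bits

For a binary symmetric channel (BSC) with error probability p:
Capacity C = 1 - H(p) bits per symbol

where H(p) = -p log₂(p) - (1-p) log₂(1-p) is the binary entropy function.

H(0.419) = 0.9810 bits
C = 1 - 0.9810 = 0.0190 bits per symbol

This means we can reliably transmit up to 0.0190 bits of information per channel use.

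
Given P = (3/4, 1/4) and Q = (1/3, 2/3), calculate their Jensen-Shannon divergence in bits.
0.1302 bits

Jensen-Shannon divergence is:
JSD(P||Q) = 0.5 × D_KL(P||M) + 0.5 × D_KL(Q||M)
where M = 0.5 × (P + Q) is the mixture distribution.

M = 0.5 × (3/4, 1/4) + 0.5 × (1/3, 2/3) = (13/24, 11/24)

D_KL(P||M) = 0.1335 bits
D_KL(Q||M) = 0.1269 bits

JSD(P||Q) = 0.5 × 0.1335 + 0.5 × 0.1269 = 0.1302 bits

Unlike KL divergence, JSD is symmetric and bounded: 0 ≤ JSD ≤ log(2).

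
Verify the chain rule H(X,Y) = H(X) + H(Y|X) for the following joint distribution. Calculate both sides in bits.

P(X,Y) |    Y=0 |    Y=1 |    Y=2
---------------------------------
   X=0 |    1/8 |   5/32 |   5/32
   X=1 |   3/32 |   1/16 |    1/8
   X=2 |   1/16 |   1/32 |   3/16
H(X,Y) = 3.0161, H(X) = 1.5512, H(Y|X) = 1.4649 (all in bits)

Chain rule: H(X,Y) = H(X) + H(Y|X)

Left side — joint entropy directly:
H(X,Y) = -Σ p(x,y) log p(x,y) = 3.0161 bits

Right side — compute H(Y|X) from the conditional distributions:
P(X) = (7/16, 9/32, 9/32), so H(X) = 1.5512 bits
H(Y|X) = Σ_x P(X=x) · H(Y|X=x):
  P(Y|X=0) = (2/7, 5/14, 5/14), H(Y|X=0) = 1.5774, weight P(X=0) = 7/16
  P(Y|X=1) = (1/3, 2/9, 4/9), H(Y|X=1) = 1.5305, weight P(X=1) = 9/32
  P(Y|X=2) = (2/9, 1/9, 2/3), H(Y|X=2) = 1.2244, weight P(X=2) = 9/32
H(Y|X) = 1.4649 bits

H(X) + H(Y|X) = 1.5512 + 1.4649 = 3.0161 bits

Both sides equal 3.0161 bits. ✓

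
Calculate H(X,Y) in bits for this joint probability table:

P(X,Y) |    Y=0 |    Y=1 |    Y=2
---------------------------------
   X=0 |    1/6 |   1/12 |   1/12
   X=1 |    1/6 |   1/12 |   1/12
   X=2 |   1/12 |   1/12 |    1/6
3.0850 bits

Joint entropy is H(X,Y) = -Σ_{x,y} p(x,y) log p(x,y).

Summing over all non-zero entries:
H(X,Y) = -[1/6·log_2(1/6) + 1/12·log_2(1/12) + 1/12·log_2(1/12) + 1/6·log_2(1/6) + 1/12·log_2(1/12) + 1/12·log_2(1/12) + 1/12·log_2(1/12) + 1/12·log_2(1/12) + 1/6·log_2(1/6)]
H(X,Y) = 3.0850 bits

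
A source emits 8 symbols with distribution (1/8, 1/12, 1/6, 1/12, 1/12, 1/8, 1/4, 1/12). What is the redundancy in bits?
0.1242 bits

Redundancy measures how far a source is from maximum entropy:
R = H_max - H(X)

Maximum entropy for 8 symbols: H_max = log_2(8) = 3.0000 bits
Actual entropy: H(X) = 2.8758 bits
Redundancy: R = 3.0000 - 2.8758 = 0.1242 bits

This redundancy represents potential for compression: the source could be compressed by 0.1242 bits per symbol.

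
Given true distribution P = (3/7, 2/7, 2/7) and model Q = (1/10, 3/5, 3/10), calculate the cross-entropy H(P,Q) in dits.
0.6414 dits

Cross-entropy: H(P,Q) = -Σ p(x) log q(x)

Alternatively: H(P,Q) = H(P) + D_KL(P||Q)
H(P) = 0.4686 dits
D_KL(P||Q) = 0.1728 dits

H(P,Q) = 0.4686 + 0.1728 = 0.6414 dits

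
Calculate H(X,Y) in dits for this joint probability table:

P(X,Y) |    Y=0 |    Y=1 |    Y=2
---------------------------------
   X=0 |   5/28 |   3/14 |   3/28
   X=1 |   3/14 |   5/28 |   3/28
0.7618 dits

Joint entropy is H(X,Y) = -Σ_{x,y} p(x,y) log p(x,y).

Summing over all non-zero entries:
H(X,Y) = -[5/28·log_10(5/28) + 3/14·log_10(3/14) + 3/28·log_10(3/28) + 3/14·log_10(3/14) + 5/28·log_10(5/28) + 3/28·log_10(3/28)]
H(X,Y) = 0.7618 dits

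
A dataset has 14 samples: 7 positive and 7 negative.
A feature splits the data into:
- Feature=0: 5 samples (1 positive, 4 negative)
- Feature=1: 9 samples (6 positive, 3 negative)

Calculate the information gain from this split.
0.1518 bits

Information Gain = H(Y) - H(Y|Feature)

Before split:
P(positive) = 7/14 = 0.5000
H(Y) = 1.0000 bits

After split:
Feature=0: H = 0.7219 bits (weight = 5/14)
Feature=1: H = 0.9183 bits (weight = 9/14)
H(Y|Feature) = (5/14)×0.7219 + (9/14)×0.9183 = 0.8482 bits

Information Gain = 1.0000 - 0.8482 = 0.1518 bits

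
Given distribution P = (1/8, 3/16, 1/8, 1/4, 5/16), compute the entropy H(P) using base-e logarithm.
1.5438 nats

Shannon entropy is H(X) = -Σ p(x) log p(x).

For P = (1/8, 3/16, 1/8, 1/4, 5/16):
H = -1/8 × log_e(1/8) -3/16 × log_e(3/16) -1/8 × log_e(1/8) -1/4 × log_e(1/4) -5/16 × log_e(5/16)
H = 1.5438 nats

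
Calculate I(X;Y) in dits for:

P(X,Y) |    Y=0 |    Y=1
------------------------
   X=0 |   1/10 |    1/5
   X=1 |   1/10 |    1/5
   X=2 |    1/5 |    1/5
0.0060 dits

Mutual information: I(X;Y) = H(X) + H(Y) - H(X,Y)

Marginals:
P(X) = (3/10, 3/10, 2/5), H(X) = 0.4729 dits
P(Y) = (2/5, 3/5), H(Y) = 0.2923 dits

Joint entropy: H(X,Y) = 0.7592 dits

I(X;Y) = 0.4729 + 0.2923 - 0.7592 = 0.0060 dits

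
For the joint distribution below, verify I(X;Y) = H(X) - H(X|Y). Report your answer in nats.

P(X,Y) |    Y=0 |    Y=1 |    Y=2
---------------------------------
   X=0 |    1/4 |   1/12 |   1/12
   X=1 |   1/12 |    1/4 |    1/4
I(X;Y) = 0.1169 nats

Mutual information has multiple equivalent forms:
- I(X;Y) = H(X) - H(X|Y)
- I(X;Y) = H(Y) - H(Y|X)
- I(X;Y) = H(X) + H(Y) - H(X,Y)

Computing all quantities:
H(X) = 0.6792, H(Y) = 1.0986, H(X,Y) = 1.6609
H(X|Y) = 0.5623, H(Y|X) = 0.9818

Verification:
H(X) - H(X|Y) = 0.6792 - 0.5623 = 0.1169
H(Y) - H(Y|X) = 1.0986 - 0.9818 = 0.1169
H(X) + H(Y) - H(X,Y) = 0.6792 + 1.0986 - 1.6609 = 0.1169

All forms give I(X;Y) = 0.1169 nats. ✓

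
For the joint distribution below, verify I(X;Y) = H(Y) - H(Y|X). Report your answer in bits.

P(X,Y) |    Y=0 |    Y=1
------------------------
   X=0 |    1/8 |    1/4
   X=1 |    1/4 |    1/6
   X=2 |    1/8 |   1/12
I(X;Y) = 0.0488 bits

Mutual information has multiple equivalent forms:
- I(X;Y) = H(X) - H(X|Y)
- I(X;Y) = H(Y) - H(Y|X)
- I(X;Y) = H(X) + H(Y) - H(X,Y)

Computing all quantities:
H(X) = 1.5284, H(Y) = 1.0000, H(X,Y) = 2.4796
H(X|Y) = 1.4796, H(Y|X) = 0.9512

Verification:
H(X) - H(X|Y) = 1.5284 - 1.4796 = 0.0488
H(Y) - H(Y|X) = 1.0000 - 0.9512 = 0.0488
H(X) + H(Y) - H(X,Y) = 1.5284 + 1.0000 - 2.4796 = 0.0488

All forms give I(X;Y) = 0.0488 bits. ✓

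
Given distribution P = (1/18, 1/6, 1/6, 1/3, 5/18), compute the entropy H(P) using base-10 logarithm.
0.6427 dits

Shannon entropy is H(X) = -Σ p(x) log p(x).

For P = (1/18, 1/6, 1/6, 1/3, 5/18):
H = -1/18 × log_10(1/18) -1/6 × log_10(1/6) -1/6 × log_10(1/6) -1/3 × log_10(1/3) -5/18 × log_10(5/18)
H = 0.6427 dits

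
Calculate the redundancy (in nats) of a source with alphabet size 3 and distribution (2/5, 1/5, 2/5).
0.0437 nats

Redundancy measures how far a source is from maximum entropy:
R = H_max - H(X)

Maximum entropy for 3 symbols: H_max = log_e(3) = 1.0986 nats
Actual entropy: H(X) = 1.0549 nats
Redundancy: R = 1.0986 - 1.0549 = 0.0437 nats

This redundancy represents potential for compression: the source could be compressed by 0.0437 nats per symbol.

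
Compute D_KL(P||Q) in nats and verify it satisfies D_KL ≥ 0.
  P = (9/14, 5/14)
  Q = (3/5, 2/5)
0.0039 nats

KL divergence satisfies the Gibbs inequality: D_KL(P||Q) ≥ 0 for all distributions P, Q.

D_KL(P||Q) = Σ p(x) log(p(x)/q(x))
Term by term:
  x=0: 9/14 × log_e[(9/14)/(3/5)] = 0.0444
  x=1: 5/14 × log_e[(5/14)/(2/5)] = -0.0405
D_KL(P||Q) = 0.0039 nats

D_KL(P||Q) = 0.0039 ≥ 0 ✓

This non-negativity is a fundamental property: relative entropy cannot be negative because it measures how different Q is from P.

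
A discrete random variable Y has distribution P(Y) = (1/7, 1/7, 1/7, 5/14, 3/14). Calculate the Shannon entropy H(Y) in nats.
1.5318 nats

Shannon entropy is H(X) = -Σ p(x) log p(x).

For P = (1/7, 1/7, 1/7, 5/14, 3/14):
H = -1/7 × log_e(1/7) -1/7 × log_e(1/7) -1/7 × log_e(1/7) -5/14 × log_e(5/14) -3/14 × log_e(3/14)
H = 1.5318 nats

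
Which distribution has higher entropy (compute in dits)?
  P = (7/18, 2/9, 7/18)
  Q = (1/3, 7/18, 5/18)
Q

Computing entropies in dits:
H(P) = 0.4642
H(Q) = 0.4731

Distribution Q has higher entropy.

Intuition: The distribution closer to uniform (more spread out) has higher entropy.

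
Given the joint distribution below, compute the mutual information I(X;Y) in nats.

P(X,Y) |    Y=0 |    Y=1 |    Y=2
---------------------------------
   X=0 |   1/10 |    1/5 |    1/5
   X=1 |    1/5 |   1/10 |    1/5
0.0340 nats

Mutual information: I(X;Y) = H(X) + H(Y) - H(X,Y)

Marginals:
P(X) = (1/2, 1/2), H(X) = 0.6931 nats
P(Y) = (3/10, 3/10, 2/5), H(Y) = 1.0889 nats

Joint entropy: H(X,Y) = 1.7481 nats

I(X;Y) = 0.6931 + 1.0889 - 1.7481 = 0.0340 nats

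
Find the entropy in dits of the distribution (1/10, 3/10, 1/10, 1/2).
0.5074 dits

Shannon entropy is H(X) = -Σ p(x) log p(x).

For P = (1/10, 3/10, 1/10, 1/2):
H = -1/10 × log_10(1/10) -3/10 × log_10(3/10) -1/10 × log_10(1/10) -1/2 × log_10(1/2)
H = 0.5074 dits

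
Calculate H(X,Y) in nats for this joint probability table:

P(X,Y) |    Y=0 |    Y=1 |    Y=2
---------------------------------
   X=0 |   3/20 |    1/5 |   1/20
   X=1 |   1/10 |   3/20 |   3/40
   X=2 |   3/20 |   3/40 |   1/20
2.0940 nats

Joint entropy is H(X,Y) = -Σ_{x,y} p(x,y) log p(x,y).

Summing over all non-zero entries:
H(X,Y) = -[3/20·log_e(3/20) + 1/5·log_e(1/5) + 1/20·log_e(1/20) + 1/10·log_e(1/10) + 3/20·log_e(3/20) + 3/40·log_e(3/40) + 3/20·log_e(3/20) + 3/40·log_e(3/40) + 1/20·log_e(1/20)]
H(X,Y) = 2.0940 nats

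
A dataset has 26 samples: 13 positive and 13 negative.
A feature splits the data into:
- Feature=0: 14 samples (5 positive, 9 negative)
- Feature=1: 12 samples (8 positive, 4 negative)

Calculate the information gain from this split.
0.0699 bits

Information Gain = H(Y) - H(Y|Feature)

Before split:
P(positive) = 13/26 = 0.5000
H(Y) = 1.0000 bits

After split:
Feature=0: H = 0.9403 bits (weight = 14/26)
Feature=1: H = 0.9183 bits (weight = 12/26)
H(Y|Feature) = (14/26)×0.9403 + (12/26)×0.9183 = 0.9301 bits

Information Gain = 1.0000 - 0.9301 = 0.0699 bits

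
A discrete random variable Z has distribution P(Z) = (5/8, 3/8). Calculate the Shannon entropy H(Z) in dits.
0.2873 dits

Shannon entropy is H(X) = -Σ p(x) log p(x).

For P = (5/8, 3/8):
H = -5/8 × log_10(5/8) -3/8 × log_10(3/8)
H = 0.2873 dits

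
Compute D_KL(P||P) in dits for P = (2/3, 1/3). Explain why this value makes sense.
0.0000 dits

KL divergence satisfies the Gibbs inequality: D_KL(P||Q) ≥ 0 for all distributions P, Q.

D_KL(P||Q) = Σ p(x) log(p(x)/q(x))
Each term is p(x) × log_10(p(x)/p(x)) = p(x) × log_10(1) = 0, so the sum is 0.
D_KL(P||Q) = 0.0000 dits

When P = Q, the KL divergence is exactly 0, as there is no 'divergence' between identical distributions.

This non-negativity is a fundamental property: relative entropy cannot be negative because it measures how different Q is from P.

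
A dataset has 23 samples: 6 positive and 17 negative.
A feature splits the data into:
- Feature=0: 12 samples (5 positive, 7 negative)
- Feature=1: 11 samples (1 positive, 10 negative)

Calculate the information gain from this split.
0.1066 bits

Information Gain = H(Y) - H(Y|Feature)

Before split:
P(positive) = 6/23 = 0.2609
H(Y) = 0.8281 bits

After split:
Feature=0: H = 0.9799 bits (weight = 12/23)
Feature=1: H = 0.4395 bits (weight = 11/23)
H(Y|Feature) = (12/23)×0.9799 + (11/23)×0.4395 = 0.7214 bits

Information Gain = 0.8281 - 0.7214 = 0.1066 bits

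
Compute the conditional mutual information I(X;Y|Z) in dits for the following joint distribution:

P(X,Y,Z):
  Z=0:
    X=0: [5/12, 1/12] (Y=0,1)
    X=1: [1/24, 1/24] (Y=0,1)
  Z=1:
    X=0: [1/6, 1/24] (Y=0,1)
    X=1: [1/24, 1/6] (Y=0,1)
0.0436 dits

Conditional mutual information: I(X;Y|Z) = H(X|Z) + H(Y|Z) - H(X,Y|Z)

H(Z) = 0.2950
H(X,Z) = 0.5243 → H(X|Z) = 0.2293
H(Y,Z) = 0.5520 → H(Y|Z) = 0.2571
H(X,Y,Z) = 0.7378 → H(X,Y|Z) = 0.4428

I(X;Y|Z) = 0.2293 + 0.2571 - 0.4428 = 0.0436 dits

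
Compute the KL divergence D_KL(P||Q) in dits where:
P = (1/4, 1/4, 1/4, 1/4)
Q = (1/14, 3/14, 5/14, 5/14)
0.0753 dits

KL divergence: D_KL(P||Q) = Σ p(x) log(p(x)/q(x))

Computing term by term:
  x=0: 1/4 × log_10[(1/4)/(1/14)] = 1/4 × 0.5441 = 0.1360
  x=1: 1/4 × log_10[(1/4)/(3/14)] = 1/4 × 0.0669 = 0.0167
  x=2: 1/4 × log_10[(1/4)/(5/14)] = 1/4 × -0.1549 = -0.0387
  x=3: 1/4 × log_10[(1/4)/(5/14)] = 1/4 × -0.1549 = -0.0387

D_KL(P||Q) = 0.0753 dits

Note: KL divergence is always non-negative and equals 0 iff P = Q.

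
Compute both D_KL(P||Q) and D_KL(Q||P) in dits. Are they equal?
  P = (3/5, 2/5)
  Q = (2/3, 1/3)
D_KL(P||Q) = 0.0042, D_KL(Q||P) = 0.0041

KL divergence is not symmetric: D_KL(P||Q) ≠ D_KL(Q||P) in general.

D_KL(P||Q) = 0.0042 dits
D_KL(Q||P) = 0.0041 dits

No, they are not equal!

This asymmetry is why KL divergence is not a true distance metric.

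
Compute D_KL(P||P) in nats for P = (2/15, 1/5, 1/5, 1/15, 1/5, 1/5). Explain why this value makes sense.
0.0000 nats

KL divergence satisfies the Gibbs inequality: D_KL(P||Q) ≥ 0 for all distributions P, Q.

D_KL(P||Q) = Σ p(x) log(p(x)/q(x))
Each term is p(x) × log_e(p(x)/p(x)) = p(x) × log_e(1) = 0, so the sum is 0.
D_KL(P||Q) = 0.0000 nats

When P = Q, the KL divergence is exactly 0, as there is no 'divergence' between identical distributions.

This non-negativity is a fundamental property: relative entropy cannot be negative because it measures how different Q is from P.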